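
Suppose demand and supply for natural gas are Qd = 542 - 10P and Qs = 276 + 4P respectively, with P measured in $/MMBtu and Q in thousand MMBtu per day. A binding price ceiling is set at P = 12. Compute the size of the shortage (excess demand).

Shortage = 98

At P = 12: Qd = 422 and Qs = 324.
Shortage = Qd - Qs = 422 - 324 = 98.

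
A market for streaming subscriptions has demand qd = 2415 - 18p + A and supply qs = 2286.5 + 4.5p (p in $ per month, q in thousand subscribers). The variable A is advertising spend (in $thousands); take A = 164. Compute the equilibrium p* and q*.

With A = 164, demand is qd = 2579 - 18p.
At equilibrium qd = qs, so 2579 - 18p = 2286.5 + 4.5p; collecting terms, 292.5 = 22.5p and p* = 13.
From the demand curve, q* = 2579 - 18(13) = 2345.

p* = 13, q* = 2345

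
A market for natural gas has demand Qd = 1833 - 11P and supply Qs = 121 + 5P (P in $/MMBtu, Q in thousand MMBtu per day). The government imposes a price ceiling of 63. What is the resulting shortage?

At P = 63: Qd = 1140 and Qs = 436.
Shortage = Qd - Qs = 1140 - 436 = 704.

Shortage = 704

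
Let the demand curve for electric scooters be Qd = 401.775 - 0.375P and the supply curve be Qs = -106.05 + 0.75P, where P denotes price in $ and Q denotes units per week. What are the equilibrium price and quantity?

P* = 451.4, Q* = 232.5

Set Qd = Qs: 401.775 - 0.375P = -106.05 + 0.75P, so 507.825 = 1.125P and P* = 451.4.
Plugging P* into demand: Q* = 401.775 - 0.375(451.4) = 232.5.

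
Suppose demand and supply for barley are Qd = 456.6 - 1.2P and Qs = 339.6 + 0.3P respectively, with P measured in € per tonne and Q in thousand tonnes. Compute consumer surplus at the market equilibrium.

Consumer surplus = 54903.75

At equilibrium Qd = Qs, so 456.6 - 1.2P = 339.6 + 0.3P; collecting terms, 117 = 1.5P and P* = 78.
Plugging P* into demand: Q* = 456.6 - 1.2(78) = 363.
Demand choke price (Qd = 0): P = 456.6/1.2 = 380.5. Consumer surplus = ½ × (380.5 - 78) × 363 = 54903.75.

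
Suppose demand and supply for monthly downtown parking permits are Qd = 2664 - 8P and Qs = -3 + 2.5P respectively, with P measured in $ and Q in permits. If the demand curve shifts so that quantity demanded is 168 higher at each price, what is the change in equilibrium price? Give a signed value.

ΔP = 16

Set Qd = Qs: 2664 - 8P = -3 + 2.5P, so 2667 = 10.5P and P* = 254.
Substitute back: Q* = 2664 - 8(254) = 632.
After the shift, demand is Qd = 2832 - 8P.
Re-solving, 10.5P = 2835 gives P = 270 and Q = 672.
ΔP = 270 - 254 = 16.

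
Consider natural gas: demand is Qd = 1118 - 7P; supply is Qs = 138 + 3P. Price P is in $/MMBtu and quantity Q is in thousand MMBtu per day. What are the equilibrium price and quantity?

P* = 98, Q* = 432

Set Qd = Qs: 1118 - 7P = 138 + 3P, so 980 = 10P and P* = 98.
Plugging P* into demand: Q* = 1118 - 7(98) = 432.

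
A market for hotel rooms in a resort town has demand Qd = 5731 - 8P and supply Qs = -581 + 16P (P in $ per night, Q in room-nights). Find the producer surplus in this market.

At equilibrium Qd = Qs, so 5731 - 8P = -581 + 16P; collecting terms, 6312 = 24P and P* = 263.
Plugging P* into demand: Q* = 5731 - 8(263) = 3627.
Supply choke price (Qs = 0): P = 36.3125. Producer surplus = ½ × (263 - 36.3125) × 3627 = 411097.78125.

Producer surplus = 411097.78125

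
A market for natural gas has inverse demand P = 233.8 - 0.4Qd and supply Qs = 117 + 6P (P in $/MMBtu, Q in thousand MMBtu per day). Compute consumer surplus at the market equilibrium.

Consumer surplus = 39961.8

Inverting to quantity form: Qd = 584.5 - 2.5P.
At equilibrium Qd = Qs, so 584.5 - 2.5P = 117 + 6P; collecting terms, 467.5 = 8.5P and P* = 55.
Substitute back: Q* = 584.5 - 2.5(55) = 447.
Demand choke price (Qd = 0): P = 584.5/2.5 = 233.8. Consumer surplus = ½ × (233.8 - 55) × 447 = 39961.8.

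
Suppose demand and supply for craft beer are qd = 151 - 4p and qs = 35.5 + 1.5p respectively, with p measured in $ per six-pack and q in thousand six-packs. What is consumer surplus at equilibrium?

The market clears where 151 - 4p = 35.5 + 1.5p. Rearranging, 5.5p = 115.5, hence p* = 21.
Plugging p* into demand: q* = 151 - 4(21) = 67.
Demand choke price (qd = 0): p = 151/4 = 37.75. Consumer surplus = ½ × (37.75 - 21) × 67 = 561.125.

Consumer surplus = 561.125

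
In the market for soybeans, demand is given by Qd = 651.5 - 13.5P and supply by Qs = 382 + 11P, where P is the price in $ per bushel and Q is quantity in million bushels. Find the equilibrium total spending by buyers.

Total spending by buyers = 5533

Set Qd = Qs: 651.5 - 13.5P = 382 + 11P, so 269.5 = 24.5P and P* = 11.
Plugging P* into demand: Q* = 651.5 - 13.5(11) = 503.
Total spending by buyers = P* × Q* = 11 × 503 = 5533.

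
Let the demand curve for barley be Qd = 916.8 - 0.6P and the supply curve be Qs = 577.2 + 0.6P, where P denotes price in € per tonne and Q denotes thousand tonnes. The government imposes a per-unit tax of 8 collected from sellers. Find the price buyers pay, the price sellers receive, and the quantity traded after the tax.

P_b = 287, P_s = 279, Q = 744.6

With a tax of 8 on sellers, they supply based on the net price P_s = P_b - 8, so Qs = 572.4 + 0.6P_b.
Market clearing requires 916.8 - 0.6P_b = 572.4 + 0.6P_b; hence 344.4 = 1.2P_b and P_b = 287.
So P_s = 279 and the quantity traded is Q = 916.8 - 0.6(287) = 744.6.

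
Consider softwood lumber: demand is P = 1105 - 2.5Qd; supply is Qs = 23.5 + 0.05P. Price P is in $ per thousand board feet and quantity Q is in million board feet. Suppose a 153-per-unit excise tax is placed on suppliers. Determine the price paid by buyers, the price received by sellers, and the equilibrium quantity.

In direct form, Qd = 442 - 0.4P.
The tax drives a wedge P_b - P_s = 153. Substituting P_s = P_b - 153 into supply: Qs = 15.85 + 0.05P_b.
Market clearing requires 442 - 0.4P_b = 15.85 + 0.05P_b; hence 426.15 = 0.45P_b and P_b = 947.
Then P_s = 947 - 153 = 794 and Q = 442 - 0.4(947) = 63.2.

P_b = 947, P_s = 794, Q = 63.2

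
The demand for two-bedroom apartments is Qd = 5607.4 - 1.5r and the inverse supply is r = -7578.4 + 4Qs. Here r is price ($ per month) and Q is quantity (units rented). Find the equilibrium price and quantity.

r* = 2121.6, Q* = 2425

Inverting to quantity form: Qs = 1894.6 + 0.25r.
The market clears where 5607.4 - 1.5r = 1894.6 + 0.25r. Rearranging, 1.75r = 3712.8, hence r* = 2121.6.
From the demand curve, Q* = 5607.4 - 1.5(2121.6) = 2425.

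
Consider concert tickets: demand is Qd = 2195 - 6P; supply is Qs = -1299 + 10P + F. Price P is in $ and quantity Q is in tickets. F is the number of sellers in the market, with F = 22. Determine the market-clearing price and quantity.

P* = 217, Q* = 893

With F = 22, supply is Qs = -1277 + 10P.
At equilibrium Qd = Qs, so 2195 - 6P = -1277 + 10P; collecting terms, 3472 = 16P and P* = 217.
Then Q* = 2195 - 6(217) = 893.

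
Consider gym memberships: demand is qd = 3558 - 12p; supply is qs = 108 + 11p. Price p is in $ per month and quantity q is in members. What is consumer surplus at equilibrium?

At equilibrium qd = qs, so 3558 - 12p = 108 + 11p; collecting terms, 3450 = 23p and p* = 150.
Then q* = 3558 - 12(150) = 1758.
Demand choke price (qd = 0): p = 3558/12 = 296.5. Consumer surplus = ½ × (296.5 - 150) × 1758 = 128773.5.

Consumer surplus = 128773.5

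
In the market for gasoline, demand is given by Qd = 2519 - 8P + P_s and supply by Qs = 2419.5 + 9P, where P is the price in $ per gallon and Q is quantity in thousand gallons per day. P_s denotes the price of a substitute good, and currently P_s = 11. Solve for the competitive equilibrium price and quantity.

With P_s = 11, demand is Qd = 2530 - 8P.
At equilibrium Qd = Qs, so 2530 - 8P = 2419.5 + 9P; collecting terms, 110.5 = 17P and P* = 6.5.
Then Q* = 2530 - 8(6.5) = 2478.

P* = 6.5, Q* = 2478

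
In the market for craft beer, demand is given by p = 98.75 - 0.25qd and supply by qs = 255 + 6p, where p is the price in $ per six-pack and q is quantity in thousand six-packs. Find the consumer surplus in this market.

Consumer surplus = 14365.125

Rewriting in direct form: qd = 395 - 4p.
Set qd = qs: 395 - 4p = 255 + 6p, so 140 = 10p and p* = 14.
Plugging p* into demand: q* = 395 - 4(14) = 339.
Demand choke price (qd = 0): p = 395/4 = 98.75. Consumer surplus = ½ × (98.75 - 14) × 339 = 14365.125.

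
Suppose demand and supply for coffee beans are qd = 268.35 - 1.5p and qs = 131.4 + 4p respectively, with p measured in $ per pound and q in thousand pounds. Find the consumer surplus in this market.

Consumer surplus = 17787

Set qd = qs: 268.35 - 1.5p = 131.4 + 4p, so 136.95 = 5.5p and p* = 24.9.
Substitute back: q* = 268.35 - 1.5(24.9) = 231.
Demand choke price (qd = 0): p = 268.35/1.5 = 178.9. Consumer surplus = ½ × (178.9 - 24.9) × 231 = 17787.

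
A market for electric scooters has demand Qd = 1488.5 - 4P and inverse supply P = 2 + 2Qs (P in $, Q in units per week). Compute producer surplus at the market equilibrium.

Solving each curve for Q: Qs = -1 + 0.5P.
The market clears where 1488.5 - 4P = -1 + 0.5P. Rearranging, 4.5P = 1489.5, hence P* = 331.
Substitute back: Q* = 1488.5 - 4(331) = 164.5.
Supply choke price (Qs = 0): P = 2. Producer surplus = ½ × (331 - 2) × 164.5 = 27060.25.

Producer surplus = 27060.25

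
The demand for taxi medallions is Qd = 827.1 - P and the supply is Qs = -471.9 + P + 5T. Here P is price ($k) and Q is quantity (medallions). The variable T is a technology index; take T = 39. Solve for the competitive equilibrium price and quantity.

With T = 39, supply is Qs = -276.9 + P.
The market clears where 827.1 - P = -276.9 + P. Rearranging, 2P = 1104, hence P* = 552.
Substitute back: Q* = 827.1 - 552 = 275.1.

P* = 552, Q* = 275.1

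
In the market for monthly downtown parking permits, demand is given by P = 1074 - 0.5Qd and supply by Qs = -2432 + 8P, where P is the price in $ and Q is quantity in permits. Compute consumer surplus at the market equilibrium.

Rewriting in direct form: Qd = 2148 - 2P.
The market clears where 2148 - 2P = -2432 + 8P. Rearranging, 10P = 4580, hence P* = 458.
Plugging P* into demand: Q* = 2148 - 2(458) = 1232.
Demand choke price (Qd = 0): P = 2148/2 = 1074. Consumer surplus = ½ × (1074 - 458) × 1232 = 379456.

Consumer surplus = 379456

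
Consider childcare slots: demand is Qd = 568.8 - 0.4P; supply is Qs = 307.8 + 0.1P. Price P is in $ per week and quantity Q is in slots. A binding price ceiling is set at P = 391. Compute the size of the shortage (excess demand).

At P = 391: Qd = 412.4 and Qs = 346.9.
Shortage = Qd - Qs = 412.4 - 346.9 = 65.5.

Shortage = 65.5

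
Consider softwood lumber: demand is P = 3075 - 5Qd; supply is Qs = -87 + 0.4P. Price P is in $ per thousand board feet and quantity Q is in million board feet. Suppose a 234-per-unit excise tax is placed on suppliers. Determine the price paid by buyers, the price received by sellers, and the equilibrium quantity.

P_b = 1326, P_s = 1092, Q = 349.8

In direct form, Qd = 615 - 0.2P.
The tax drives a wedge P_b - P_s = 234. Substituting P_s = P_b - 234 into supply: Qs = -180.6 + 0.4P_b.
Equate demand and the shifted supply: 615 - 0.2P_b = -180.6 + 0.4P_b, giving 0.6P_b = 795.6, so P_b = 1326.
Then P_s = 1326 - 234 = 1092 and Q = 615 - 0.2(1326) = 349.8.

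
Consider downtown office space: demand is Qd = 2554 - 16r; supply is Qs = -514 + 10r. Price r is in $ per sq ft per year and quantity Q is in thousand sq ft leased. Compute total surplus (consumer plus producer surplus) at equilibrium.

Total surplus = 36038.925

Equating demand and supply, 2554 - 16r = -514 + 10r gives 26r = 3068, so r* = 118.
Then Q* = 2554 - 16(118) = 666.
Demand choke price = 159.625; supply choke price = 51.4. CS = ½(159.625 - 118)(666) = 13861.125; PS = ½(118 - 51.4)(666) = 22177.8. Total surplus = 36038.925.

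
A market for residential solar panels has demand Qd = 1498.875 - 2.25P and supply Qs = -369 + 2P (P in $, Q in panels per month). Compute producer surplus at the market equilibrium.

The market clears where 1498.875 - 2.25P = -369 + 2P. Rearranging, 4.25P = 1867.875, hence P* = 439.5.
Substitute back: Q* = 1498.875 - 2.25(439.5) = 510.
Supply choke price (Qs = 0): P = 184.5. Producer surplus = ½ × (439.5 - 184.5) × 510 = 65025.

Producer surplus = 65025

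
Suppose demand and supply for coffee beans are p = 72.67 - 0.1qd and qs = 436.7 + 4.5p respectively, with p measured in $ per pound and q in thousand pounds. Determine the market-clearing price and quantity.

Solving each curve for q: qd = 726.7 - 10p.
At equilibrium qd = qs, so 726.7 - 10p = 436.7 + 4.5p; collecting terms, 290 = 14.5p and p* = 20.
Then q* = 726.7 - 10(20) = 526.7.

p* = 20, q* = 526.7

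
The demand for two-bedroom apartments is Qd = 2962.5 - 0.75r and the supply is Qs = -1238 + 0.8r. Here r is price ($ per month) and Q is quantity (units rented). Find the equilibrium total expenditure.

Equating demand and supply, 2962.5 - 0.75r = -1238 + 0.8r gives 1.55r = 4200.5, so r* = 2710.
Substitute back: Q* = 2962.5 - 0.75(2710) = 930.
Total expenditure = r* × Q* = 2710 × 930 = 2520300.

Total expenditure = 2520300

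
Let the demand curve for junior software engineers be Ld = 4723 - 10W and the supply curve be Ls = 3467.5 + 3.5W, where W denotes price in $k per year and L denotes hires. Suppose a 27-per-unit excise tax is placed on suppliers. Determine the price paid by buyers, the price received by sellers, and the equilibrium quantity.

W_b = 100, W_s = 73, L = 3723

The tax drives a wedge W_b - W_s = 27. Substituting W_s = W_b - 27 into supply: Ls = 3373 + 3.5W_b.
Market clearing requires 4723 - 10W_b = 3373 + 3.5W_b; hence 1350 = 13.5W_b and W_b = 100.
Then W_s = 100 - 27 = 73 and L = 4723 - 10(100) = 3723.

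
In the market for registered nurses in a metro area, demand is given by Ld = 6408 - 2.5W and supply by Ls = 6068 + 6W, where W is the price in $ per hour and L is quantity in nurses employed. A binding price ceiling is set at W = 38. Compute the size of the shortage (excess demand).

With W fixed at 38, quantity demanded is 6313 and quantity supplied is 6296.
Shortage = Ld - Ls = 6313 - 6296 = 17.

Shortage = 17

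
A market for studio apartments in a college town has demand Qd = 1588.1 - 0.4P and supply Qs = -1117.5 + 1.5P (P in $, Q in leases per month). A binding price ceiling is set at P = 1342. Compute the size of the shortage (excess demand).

Evaluating both curves at the ceiling price 1342 gives Qd = 1051.3, Qs = 895.5.
Shortage = Qd - Qs = 1051.3 - 895.5 = 155.8.

Shortage = 155.8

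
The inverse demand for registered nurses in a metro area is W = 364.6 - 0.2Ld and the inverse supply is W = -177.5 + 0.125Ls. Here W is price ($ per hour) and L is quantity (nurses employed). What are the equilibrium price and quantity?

In direct form, Ld = 1823 - 5W and Ls = 1420 + 8W.
At equilibrium Ld = Ls, so 1823 - 5W = 1420 + 8W; collecting terms, 403 = 13W and W* = 31.
Substitute back: L* = 1823 - 5(31) = 1668.

W* = 31, L* = 1668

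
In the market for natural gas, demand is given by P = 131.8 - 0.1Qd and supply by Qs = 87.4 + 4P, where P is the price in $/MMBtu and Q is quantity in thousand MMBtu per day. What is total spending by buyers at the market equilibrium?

In direct form, Qd = 1318 - 10P.
The market clears where 1318 - 10P = 87.4 + 4P. Rearranging, 14P = 1230.6, hence P* = 87.9.
Plugging P* into demand: Q* = 1318 - 10(87.9) = 439.
Total spending by buyers = P* × Q* = 87.9 × 439 = 38588.1.

Total spending by buyers = 38588.1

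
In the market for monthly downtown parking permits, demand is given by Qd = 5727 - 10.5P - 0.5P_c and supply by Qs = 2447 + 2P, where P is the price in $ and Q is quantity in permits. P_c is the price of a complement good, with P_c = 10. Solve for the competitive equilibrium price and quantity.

With P_c = 10, demand is Qd = 5722 - 10.5P.
Set Qd = Qs: 5722 - 10.5P = 2447 + 2P, so 3275 = 12.5P and P* = 262.
Plugging P* into demand: Q* = 5722 - 10.5(262) = 2971.

P* = 262, Q* = 2971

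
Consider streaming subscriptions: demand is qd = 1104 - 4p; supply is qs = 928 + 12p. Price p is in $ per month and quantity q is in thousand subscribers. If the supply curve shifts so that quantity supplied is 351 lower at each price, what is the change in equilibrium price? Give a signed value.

Set qd = qs: 1104 - 4p = 928 + 12p, so 176 = 16p and p* = 11.
Plugging p* into demand: q* = 1104 - 4(11) = 1060.
After the shift, supply is qs = 577 + 12p.
New equilibrium: 527 = 16p, so p = 32.9375 and q = 972.25.
Δp = 32.9375 - 11 = 21.9375.

Δp = 21.9375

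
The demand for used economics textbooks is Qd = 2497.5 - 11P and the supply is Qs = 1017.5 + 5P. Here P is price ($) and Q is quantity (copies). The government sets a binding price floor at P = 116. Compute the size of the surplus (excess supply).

Evaluating both curves at the floor price 116 gives Qd = 1221.5, Qs = 1597.5.
Surplus = Qs - Qd = 1597.5 - 1221.5 = 376.

Surplus = 376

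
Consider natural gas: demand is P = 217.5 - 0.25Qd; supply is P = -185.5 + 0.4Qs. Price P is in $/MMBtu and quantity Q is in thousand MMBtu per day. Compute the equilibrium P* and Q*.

Rewriting in direct form: Qd = 870 - 4P and Qs = 463.75 + 2.5P.
The market clears where 870 - 4P = 463.75 + 2.5P. Rearranging, 6.5P = 406.25, hence P* = 62.5.
Plugging P* into demand: Q* = 870 - 4(62.5) = 620.

P* = 62.5, Q* = 620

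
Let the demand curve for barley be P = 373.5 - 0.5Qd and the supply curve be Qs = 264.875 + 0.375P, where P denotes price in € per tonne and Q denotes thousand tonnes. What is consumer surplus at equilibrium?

Consumer surplus = 29070.25

Inverting to quantity form: Qd = 747 - 2P.
Set Qd = Qs: 747 - 2P = 264.875 + 0.375P, so 482.125 = 2.375P and P* = 203.
Plugging P* into demand: Q* = 747 - 2(203) = 341.
Demand choke price (Qd = 0): P = 747/2 = 373.5. Consumer surplus = ½ × (373.5 - 203) × 341 = 29070.25.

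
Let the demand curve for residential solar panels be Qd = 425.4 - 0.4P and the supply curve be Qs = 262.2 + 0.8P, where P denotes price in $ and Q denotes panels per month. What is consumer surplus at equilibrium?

Set Qd = Qs: 425.4 - 0.4P = 262.2 + 0.8P, so 163.2 = 1.2P and P* = 136.
Plugging P* into demand: Q* = 425.4 - 0.4(136) = 371.
Demand choke price (Qd = 0): P = 425.4/0.4 = 1063.5. Consumer surplus = ½ × (1063.5 - 136) × 371 = 172051.25.

Consumer surplus = 172051.25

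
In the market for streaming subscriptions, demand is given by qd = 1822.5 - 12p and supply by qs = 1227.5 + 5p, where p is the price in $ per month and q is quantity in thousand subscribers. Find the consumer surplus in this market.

Consumer surplus = 81958.59375

The market clears where 1822.5 - 12p = 1227.5 + 5p. Rearranging, 17p = 595, hence p* = 35.
Substitute back: q* = 1822.5 - 12(35) = 1402.5.
Demand choke price (qd = 0): p = 1822.5/12 = 151.875. Consumer surplus = ½ × (151.875 - 35) × 1402.5 = 81958.59375.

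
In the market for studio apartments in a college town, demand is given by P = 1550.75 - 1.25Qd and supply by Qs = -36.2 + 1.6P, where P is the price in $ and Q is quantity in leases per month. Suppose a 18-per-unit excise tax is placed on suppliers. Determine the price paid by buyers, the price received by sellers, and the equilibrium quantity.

Inverting to quantity form: Qd = 1240.6 - 0.8P.
Suppliers keep P_s = P_b - 18 per unit, so supply in terms of the buyer price is Qs = -65 + 1.6P_b.
Market clearing requires 1240.6 - 0.8P_b = -65 + 1.6P_b; hence 1305.6 = 2.4P_b and P_b = 544.
So P_s = 526 and the quantity traded is Q = 1240.6 - 0.8(544) = 805.4.

P_b = 544, P_s = 526, Q = 805.4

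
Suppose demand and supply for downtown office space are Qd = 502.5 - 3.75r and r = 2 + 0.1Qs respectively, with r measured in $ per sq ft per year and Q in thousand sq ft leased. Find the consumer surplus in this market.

Consumer surplus = 17280

Solving each curve for Q: Qs = -20 + 10r.
Equating demand and supply, 502.5 - 3.75r = -20 + 10r gives 13.75r = 522.5, so r* = 38.
Plugging r* into demand: Q* = 502.5 - 3.75(38) = 360.
Demand choke price (Qd = 0): r = 502.5/3.75 = 134. Consumer surplus = ½ × (134 - 38) × 360 = 17280.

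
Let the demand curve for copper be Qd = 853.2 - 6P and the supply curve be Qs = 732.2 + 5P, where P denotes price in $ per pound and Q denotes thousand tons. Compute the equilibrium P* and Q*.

P* = 11, Q* = 787.2

Equating demand and supply, 853.2 - 6P = 732.2 + 5P gives 11P = 121, so P* = 11.
Then Q* = 853.2 - 6(11) = 787.2.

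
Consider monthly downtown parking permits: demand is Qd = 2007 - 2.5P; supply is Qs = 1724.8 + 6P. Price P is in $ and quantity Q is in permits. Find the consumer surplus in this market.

The market clears where 2007 - 2.5P = 1724.8 + 6P. Rearranging, 8.5P = 282.2, hence P* = 33.2.
From the demand curve, Q* = 2007 - 2.5(33.2) = 1924.
Demand choke price (Qd = 0): P = 2007/2.5 = 802.8. Consumer surplus = ½ × (802.8 - 33.2) × 1924 = 740355.2.

Consumer surplus = 740355.2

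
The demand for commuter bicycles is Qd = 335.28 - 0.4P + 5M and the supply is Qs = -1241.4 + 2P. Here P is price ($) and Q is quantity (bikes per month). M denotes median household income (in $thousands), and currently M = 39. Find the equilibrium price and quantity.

With M = 39, demand is Qd = 530.28 - 0.4P.
At equilibrium Qd = Qs, so 530.28 - 0.4P = -1241.4 + 2P; collecting terms, 1771.68 = 2.4P and P* = 738.2.
Plugging P* into demand: Q* = 530.28 - 0.4(738.2) = 235.

P* = 738.2, Q* = 235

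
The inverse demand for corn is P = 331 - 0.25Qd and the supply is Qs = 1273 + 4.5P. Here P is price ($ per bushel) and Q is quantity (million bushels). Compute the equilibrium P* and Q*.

P* = 6, Q* = 1300

In direct form, Qd = 1324 - 4P.
At equilibrium Qd = Qs, so 1324 - 4P = 1273 + 4.5P; collecting terms, 51 = 8.5P and P* = 6.
From the demand curve, Q* = 1324 - 4(6) = 1300.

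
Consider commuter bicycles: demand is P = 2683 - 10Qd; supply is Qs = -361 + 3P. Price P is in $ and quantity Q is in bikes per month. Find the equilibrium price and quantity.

P* = 203, Q* = 248

Solving each curve for Q: Qd = 268.3 - 0.1P.
The market clears where 268.3 - 0.1P = -361 + 3P. Rearranging, 3.1P = 629.3, hence P* = 203.
Substitute back: Q* = 268.3 - 0.1(203) = 248.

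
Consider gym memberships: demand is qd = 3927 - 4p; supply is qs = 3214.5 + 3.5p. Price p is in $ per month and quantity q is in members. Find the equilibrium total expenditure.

Set qd = qs: 3927 - 4p = 3214.5 + 3.5p, so 712.5 = 7.5p and p* = 95.
Substitute back: q* = 3927 - 4(95) = 3547.
Total expenditure = p* × q* = 95 × 3547 = 336965.

Total expenditure = 336965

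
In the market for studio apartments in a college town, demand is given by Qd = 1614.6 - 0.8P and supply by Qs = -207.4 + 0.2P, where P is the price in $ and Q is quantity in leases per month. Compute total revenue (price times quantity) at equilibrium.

The market clears where 1614.6 - 0.8P = -207.4 + 0.2P. Rearranging, P = 1822, hence P* = 1822.
From the demand curve, Q* = 1614.6 - 0.8(1822) = 157.
Total revenue = P* × Q* = 1822 × 157 = 286054.

Total revenue = 286054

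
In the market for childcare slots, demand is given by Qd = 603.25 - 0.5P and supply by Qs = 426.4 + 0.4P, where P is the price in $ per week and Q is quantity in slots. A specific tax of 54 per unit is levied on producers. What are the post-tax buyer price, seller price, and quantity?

P_b = 220.5, P_s = 166.5, Q = 493

The tax drives a wedge P_b - P_s = 54. Substituting P_s = P_b - 54 into supply: Qs = 404.8 + 0.4P_b.
Set Qd = Qs: 603.25 - 0.5P_b = 404.8 + 0.4P_b, so 198.45 = 0.9P_b and P_b = 220.5.
Then P_s = 220.5 - 54 = 166.5 and Q = 603.25 - 0.5(220.5) = 493.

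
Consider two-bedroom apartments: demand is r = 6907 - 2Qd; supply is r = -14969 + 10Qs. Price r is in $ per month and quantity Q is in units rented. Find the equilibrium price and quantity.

Inverting to quantity form: Qd = 3453.5 - 0.5r and Qs = 1496.9 + 0.1r.
Set Qd = Qs: 3453.5 - 0.5r = 1496.9 + 0.1r, so 1956.6 = 0.6r and r* = 3261.
Substitute back: Q* = 3453.5 - 0.5(3261) = 1823.

r* = 3261, Q* = 1823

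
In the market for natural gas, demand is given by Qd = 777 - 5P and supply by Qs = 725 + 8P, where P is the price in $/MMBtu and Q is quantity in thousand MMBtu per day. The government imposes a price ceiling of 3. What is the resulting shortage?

Shortage = 13

With P fixed at 3, quantity demanded is 762 and quantity supplied is 749.
Shortage = Qd - Qs = 762 - 749 = 13.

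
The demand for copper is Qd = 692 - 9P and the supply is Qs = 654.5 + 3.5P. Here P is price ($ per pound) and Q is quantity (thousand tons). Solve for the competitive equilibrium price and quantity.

At equilibrium Qd = Qs, so 692 - 9P = 654.5 + 3.5P; collecting terms, 37.5 = 12.5P and P* = 3.
Then Q* = 692 - 9(3) = 665.

P* = 3, Q* = 665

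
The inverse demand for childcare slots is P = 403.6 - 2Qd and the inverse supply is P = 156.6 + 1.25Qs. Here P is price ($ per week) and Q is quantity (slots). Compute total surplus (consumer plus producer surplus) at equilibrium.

Total surplus = 9386

Solving each curve for Q: Qd = 201.8 - 0.5P and Qs = -125.28 + 0.8P.
The market clears where 201.8 - 0.5P = -125.28 + 0.8P. Rearranging, 1.3P = 327.08, hence P* = 251.6.
Substitute back: Q* = 201.8 - 0.5(251.6) = 76.
Demand choke price = 403.6; supply choke price = 156.6. CS = ½(403.6 - 251.6)(76) = 5776; PS = ½(251.6 - 156.6)(76) = 3610. Total surplus = 9386.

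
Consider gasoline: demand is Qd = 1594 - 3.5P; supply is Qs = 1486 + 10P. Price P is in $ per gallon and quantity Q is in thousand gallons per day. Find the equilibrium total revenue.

At equilibrium Qd = Qs, so 1594 - 3.5P = 1486 + 10P; collecting terms, 108 = 13.5P and P* = 8.
From the demand curve, Q* = 1594 - 3.5(8) = 1566.
Total revenue = P* × Q* = 8 × 1566 = 12528.

Total revenue = 12528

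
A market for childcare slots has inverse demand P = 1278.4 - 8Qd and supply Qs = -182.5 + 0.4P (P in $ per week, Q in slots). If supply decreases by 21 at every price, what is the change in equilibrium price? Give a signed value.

In direct form, Qd = 159.8 - 0.125P.
At equilibrium Qd = Qs, so 159.8 - 0.125P = -182.5 + 0.4P; collecting terms, 342.3 = 0.525P and P* = 652.
From the demand curve, Q* = 159.8 - 0.125(652) = 78.3.
After the shift, supply is Qs = -203.5 + 0.4P.
The new intersection has 363.3 = 0.525P, i.e. P = 692, Q = 73.3.
ΔP = 692 - 652 = 40.

ΔP = 40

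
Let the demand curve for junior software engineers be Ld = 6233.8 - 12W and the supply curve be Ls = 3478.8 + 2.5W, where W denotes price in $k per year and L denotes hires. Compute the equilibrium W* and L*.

Set Ld = Ls: 6233.8 - 12W = 3478.8 + 2.5W, so 2755 = 14.5W and W* = 190.
Then L* = 6233.8 - 12(190) = 3953.8.

W* = 190, L* = 3953.8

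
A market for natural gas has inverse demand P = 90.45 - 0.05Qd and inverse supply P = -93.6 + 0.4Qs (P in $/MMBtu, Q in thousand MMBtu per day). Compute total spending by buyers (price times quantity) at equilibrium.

Inverting to quantity form: Qd = 1809 - 20P and Qs = 234 + 2.5P.
At equilibrium Qd = Qs, so 1809 - 20P = 234 + 2.5P; collecting terms, 1575 = 22.5P and P* = 70.
Then Q* = 1809 - 20(70) = 409.
Total spending by buyers = P* × Q* = 70 × 409 = 28630.

Total spending by buyers = 28630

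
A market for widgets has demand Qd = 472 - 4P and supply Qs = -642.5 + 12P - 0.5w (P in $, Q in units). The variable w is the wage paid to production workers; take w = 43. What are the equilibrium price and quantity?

With w = 43, supply is Qs = -664 + 12P.
At equilibrium Qd = Qs, so 472 - 4P = -664 + 12P; collecting terms, 1136 = 16P and P* = 71.
Substitute back: Q* = 472 - 4(71) = 188.

P* = 71, Q* = 188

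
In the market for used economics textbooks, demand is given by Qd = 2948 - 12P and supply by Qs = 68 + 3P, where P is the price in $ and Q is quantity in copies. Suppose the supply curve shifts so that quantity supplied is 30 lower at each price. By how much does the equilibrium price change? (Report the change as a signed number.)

The market clears where 2948 - 12P = 68 + 3P. Rearranging, 15P = 2880, hence P* = 192.
From the demand curve, Q* = 2948 - 12(192) = 644.
After the shift, supply is Qs = 38 + 3P.
Re-solving, 15P = 2910 gives P = 194 and Q = 620.
ΔP = 194 - 192 = 2.

ΔP = 2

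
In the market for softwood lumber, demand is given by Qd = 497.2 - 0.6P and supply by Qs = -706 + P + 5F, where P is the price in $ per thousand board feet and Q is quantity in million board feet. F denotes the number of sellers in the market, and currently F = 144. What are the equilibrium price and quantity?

P* = 302, Q* = 316

With F = 144, supply is Qs = 14 + P.
Set Qd = Qs: 497.2 - 0.6P = 14 + P, so 483.2 = 1.6P and P* = 302.
From the demand curve, Q* = 497.2 - 0.6(302) = 316.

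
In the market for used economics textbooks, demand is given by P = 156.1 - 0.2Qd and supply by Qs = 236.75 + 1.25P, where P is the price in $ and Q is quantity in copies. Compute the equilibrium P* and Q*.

P* = 87, Q* = 345.5

In direct form, Qd = 780.5 - 5P.
Set Qd = Qs: 780.5 - 5P = 236.75 + 1.25P, so 543.75 = 6.25P and P* = 87.
Substitute back: Q* = 780.5 - 5(87) = 345.5.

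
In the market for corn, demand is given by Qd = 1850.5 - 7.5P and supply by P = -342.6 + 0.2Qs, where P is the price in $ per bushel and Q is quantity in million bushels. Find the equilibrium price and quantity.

P* = 11, Q* = 1768

Solving each curve for Q: Qs = 1713 + 5P.
At equilibrium Qd = Qs, so 1850.5 - 7.5P = 1713 + 5P; collecting terms, 137.5 = 12.5P and P* = 11.
Plugging P* into demand: Q* = 1850.5 - 7.5(11) = 1768.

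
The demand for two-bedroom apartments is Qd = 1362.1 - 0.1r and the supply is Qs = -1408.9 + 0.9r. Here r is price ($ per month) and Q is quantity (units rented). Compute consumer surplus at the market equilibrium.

The market clears where 1362.1 - 0.1r = -1408.9 + 0.9r. Rearranging, r = 2771, hence r* = 2771.
From the demand curve, Q* = 1362.1 - 0.1(2771) = 1085.
Demand choke price (Qd = 0): r = 1362.1/0.1 = 13621. Consumer surplus = ½ × (13621 - 2771) × 1085 = 5886125.

Consumer surplus = 5886125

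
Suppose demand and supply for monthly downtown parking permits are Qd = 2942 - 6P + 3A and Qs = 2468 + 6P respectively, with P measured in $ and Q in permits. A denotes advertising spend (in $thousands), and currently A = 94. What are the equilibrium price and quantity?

With A = 94, demand is Qd = 3224 - 6P.
The market clears where 3224 - 6P = 2468 + 6P. Rearranging, 12P = 756, hence P* = 63.
Plugging P* into demand: Q* = 3224 - 6(63) = 2846.

P* = 63, Q* = 2846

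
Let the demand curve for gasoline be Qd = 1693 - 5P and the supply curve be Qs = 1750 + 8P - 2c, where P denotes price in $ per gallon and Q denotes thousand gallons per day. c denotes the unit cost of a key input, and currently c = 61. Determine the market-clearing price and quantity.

P* = 5, Q* = 1668

With c = 61, supply is Qs = 1628 + 8P.
The market clears where 1693 - 5P = 1628 + 8P. Rearranging, 13P = 65, hence P* = 5.
From the demand curve, Q* = 1693 - 5(5) = 1668.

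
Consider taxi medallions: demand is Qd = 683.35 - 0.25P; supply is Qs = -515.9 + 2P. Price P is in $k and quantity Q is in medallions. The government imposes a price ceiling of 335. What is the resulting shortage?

Shortage = 445.5

At P = 335: Qd = 599.6 and Qs = 154.1.
Shortage = Qd - Qs = 599.6 - 154.1 = 445.5.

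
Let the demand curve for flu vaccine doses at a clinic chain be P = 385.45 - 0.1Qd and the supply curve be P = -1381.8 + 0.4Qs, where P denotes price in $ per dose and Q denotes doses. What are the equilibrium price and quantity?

P* = 32, Q* = 3534.5

Inverting to quantity form: Qd = 3854.5 - 10P and Qs = 3454.5 + 2.5P.
Set Qd = Qs: 3854.5 - 10P = 3454.5 + 2.5P, so 400 = 12.5P and P* = 32.
Then Q* = 3854.5 - 10(32) = 3534.5.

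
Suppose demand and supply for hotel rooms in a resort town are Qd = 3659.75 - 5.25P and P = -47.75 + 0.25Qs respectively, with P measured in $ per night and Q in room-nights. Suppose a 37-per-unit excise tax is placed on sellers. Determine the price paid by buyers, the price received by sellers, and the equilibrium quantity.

Inverting to quantity form: Qs = 191 + 4P.
The tax drives a wedge P_b - P_s = 37. Substituting P_s = P_b - 37 into supply: Qs = 43 + 4P_b.
Set Qd = Qs: 3659.75 - 5.25P_b = 43 + 4P_b, so 3616.75 = 9.25P_b and P_b = 391.
So P_s = 354 and the quantity traded is Q = 3659.75 - 5.25(391) = 1607.

P_b = 391, P_s = 354, Q = 1607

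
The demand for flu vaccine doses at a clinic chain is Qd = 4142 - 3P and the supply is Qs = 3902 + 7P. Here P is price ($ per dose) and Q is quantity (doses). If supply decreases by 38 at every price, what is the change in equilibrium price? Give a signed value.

The market clears where 4142 - 3P = 3902 + 7P. Rearranging, 10P = 240, hence P* = 24.
Substitute back: Q* = 4142 - 3(24) = 4070.
After the shift, supply is Qs = 3864 + 7P.
Re-solving, 10P = 278 gives P = 27.8 and Q = 4058.6.
ΔP = 27.8 - 24 = 3.8.

ΔP = 3.8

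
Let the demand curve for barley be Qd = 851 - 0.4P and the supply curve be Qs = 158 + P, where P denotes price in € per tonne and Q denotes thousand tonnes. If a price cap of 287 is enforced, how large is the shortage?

With P fixed at 287, quantity demanded is 736.2 and quantity supplied is 445.
Shortage = Qd - Qs = 736.2 - 445 = 291.2.

Shortage = 291.2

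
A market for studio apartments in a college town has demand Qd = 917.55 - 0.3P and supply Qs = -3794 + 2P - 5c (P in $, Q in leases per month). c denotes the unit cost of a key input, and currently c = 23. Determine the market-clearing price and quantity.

P* = 2098.5, Q* = 288

With c = 23, supply is Qs = -3909 + 2P.
Equating demand and supply, 917.55 - 0.3P = -3909 + 2P gives 2.3P = 4826.55, so P* = 2098.5.
Then Q* = 917.55 - 0.3(2098.5) = 288.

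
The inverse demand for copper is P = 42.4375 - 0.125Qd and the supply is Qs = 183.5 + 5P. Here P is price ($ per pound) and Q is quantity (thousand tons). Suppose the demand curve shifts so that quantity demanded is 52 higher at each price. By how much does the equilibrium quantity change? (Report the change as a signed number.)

Rewriting in direct form: Qd = 339.5 - 8P.
Set Qd = Qs: 339.5 - 8P = 183.5 + 5P, so 156 = 13P and P* = 12.
Substitute back: Q* = 339.5 - 8(12) = 243.5.
After the shift, demand is Qd = 391.5 - 8P.
The new intersection has 208 = 13P, i.e. P = 16, Q = 263.5.
ΔQ = 263.5 - 243.5 = 20.

ΔQ = 20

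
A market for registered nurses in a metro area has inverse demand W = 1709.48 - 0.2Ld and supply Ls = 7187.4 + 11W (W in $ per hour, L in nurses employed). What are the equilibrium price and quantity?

Rewriting in direct form: Ld = 8547.4 - 5W.
The market clears where 8547.4 - 5W = 7187.4 + 11W. Rearranging, 16W = 1360, hence W* = 85.
Then L* = 8547.4 - 5(85) = 8122.4.

W* = 85, L* = 8122.4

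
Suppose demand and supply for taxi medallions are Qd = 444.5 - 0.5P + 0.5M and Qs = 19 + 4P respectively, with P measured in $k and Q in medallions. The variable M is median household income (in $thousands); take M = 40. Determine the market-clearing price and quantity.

With M = 40, demand is Qd = 464.5 - 0.5P.
At equilibrium Qd = Qs, so 464.5 - 0.5P = 19 + 4P; collecting terms, 445.5 = 4.5P and P* = 99.
Substitute back: Q* = 464.5 - 0.5(99) = 415.

P* = 99, Q* = 415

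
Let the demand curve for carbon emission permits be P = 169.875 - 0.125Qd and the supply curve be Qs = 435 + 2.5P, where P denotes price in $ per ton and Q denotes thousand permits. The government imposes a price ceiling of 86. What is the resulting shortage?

Shortage = 21

Solving each curve for Q: Qd = 1359 - 8P.
With P fixed at 86, quantity demanded is 671 and quantity supplied is 650.
Shortage = Qd - Qs = 671 - 650 = 21.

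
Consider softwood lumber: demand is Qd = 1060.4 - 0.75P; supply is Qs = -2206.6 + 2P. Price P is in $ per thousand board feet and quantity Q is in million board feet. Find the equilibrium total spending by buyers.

Total spending by buyers = 201247.2

At equilibrium Qd = Qs, so 1060.4 - 0.75P = -2206.6 + 2P; collecting terms, 3267 = 2.75P and P* = 1188.
Substitute back: Q* = 1060.4 - 0.75(1188) = 169.4.
Total spending by buyers = P* × Q* = 1188 × 169.4 = 201247.2.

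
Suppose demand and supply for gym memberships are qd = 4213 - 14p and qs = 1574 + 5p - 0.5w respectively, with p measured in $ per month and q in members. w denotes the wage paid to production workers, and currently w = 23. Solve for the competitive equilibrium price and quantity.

p* = 139.5, q* = 2260

With w = 23, supply is qs = 1562.5 + 5p.
The market clears where 4213 - 14p = 1562.5 + 5p. Rearranging, 19p = 2650.5, hence p* = 139.5.
Substitute back: q* = 4213 - 14(139.5) = 2260.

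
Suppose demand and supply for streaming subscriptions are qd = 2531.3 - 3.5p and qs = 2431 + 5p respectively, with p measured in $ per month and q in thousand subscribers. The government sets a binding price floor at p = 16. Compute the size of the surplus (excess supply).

Surplus = 35.7

With p fixed at 16, quantity demanded is 2475.3 and quantity supplied is 2511.
Surplus = qs - qd = 2511 - 2475.3 = 35.7.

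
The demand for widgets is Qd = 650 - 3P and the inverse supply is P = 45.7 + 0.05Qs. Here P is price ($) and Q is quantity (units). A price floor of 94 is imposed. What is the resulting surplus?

Surplus = 598

Rewriting in direct form: Qs = -914 + 20P.
Evaluating both curves at the floor price 94 gives Qd = 368, Qs = 966.
Surplus = Qs - Qd = 966 - 368 = 598.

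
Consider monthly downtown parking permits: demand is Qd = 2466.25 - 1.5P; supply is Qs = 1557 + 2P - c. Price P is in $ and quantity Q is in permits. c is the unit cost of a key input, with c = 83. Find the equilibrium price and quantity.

With c = 83, supply is Qs = 1474 + 2P.
The market clears where 2466.25 - 1.5P = 1474 + 2P. Rearranging, 3.5P = 992.25, hence P* = 283.5.
Then Q* = 2466.25 - 1.5(283.5) = 2041.

P* = 283.5, Q* = 2041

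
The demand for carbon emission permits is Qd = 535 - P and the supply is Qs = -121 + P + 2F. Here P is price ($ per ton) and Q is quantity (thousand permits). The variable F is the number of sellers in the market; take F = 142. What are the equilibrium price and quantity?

With F = 142, supply is Qs = 163 + P.
Equating demand and supply, 535 - P = 163 + P gives 2P = 372, so P* = 186.
From the demand curve, Q* = 535 - 186 = 349.

P* = 186, Q* = 349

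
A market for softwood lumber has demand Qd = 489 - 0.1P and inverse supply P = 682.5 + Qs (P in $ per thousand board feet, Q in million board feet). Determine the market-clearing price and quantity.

In direct form, Qs = -682.5 + P.
Equating demand and supply, 489 - 0.1P = -682.5 + P gives 1.1P = 1171.5, so P* = 1065.
Then Q* = 489 - 0.1(1065) = 382.5.

P* = 1065, Q* = 382.5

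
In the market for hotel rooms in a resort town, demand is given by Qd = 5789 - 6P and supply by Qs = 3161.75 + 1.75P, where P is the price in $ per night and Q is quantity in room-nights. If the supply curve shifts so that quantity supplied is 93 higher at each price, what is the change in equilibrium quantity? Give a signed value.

ΔQ = 72

At equilibrium Qd = Qs, so 5789 - 6P = 3161.75 + 1.75P; collecting terms, 2627.25 = 7.75P and P* = 339.
From the demand curve, Q* = 5789 - 6(339) = 3755.
After the shift, supply is Qs = 3254.75 + 1.75P.
Re-solving, 7.75P = 2534.25 gives P = 327 and Q = 3827.
ΔQ = 3827 - 3755 = 72.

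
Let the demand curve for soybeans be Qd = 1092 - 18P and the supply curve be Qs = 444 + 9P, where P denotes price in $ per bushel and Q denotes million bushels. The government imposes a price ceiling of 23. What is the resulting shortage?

At P = 23: Qd = 678 and Qs = 651.
Shortage = Qd - Qs = 678 - 651 = 27.

Shortage = 27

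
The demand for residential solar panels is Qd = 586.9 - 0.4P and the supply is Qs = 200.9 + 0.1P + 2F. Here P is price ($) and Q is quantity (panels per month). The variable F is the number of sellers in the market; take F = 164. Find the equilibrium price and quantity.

P* = 116, Q* = 540.5

With F = 164, supply is Qs = 528.9 + 0.1P.
Set Qd = Qs: 586.9 - 0.4P = 528.9 + 0.1P, so 58 = 0.5P and P* = 116.
Then Q* = 586.9 - 0.4(116) = 540.5.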